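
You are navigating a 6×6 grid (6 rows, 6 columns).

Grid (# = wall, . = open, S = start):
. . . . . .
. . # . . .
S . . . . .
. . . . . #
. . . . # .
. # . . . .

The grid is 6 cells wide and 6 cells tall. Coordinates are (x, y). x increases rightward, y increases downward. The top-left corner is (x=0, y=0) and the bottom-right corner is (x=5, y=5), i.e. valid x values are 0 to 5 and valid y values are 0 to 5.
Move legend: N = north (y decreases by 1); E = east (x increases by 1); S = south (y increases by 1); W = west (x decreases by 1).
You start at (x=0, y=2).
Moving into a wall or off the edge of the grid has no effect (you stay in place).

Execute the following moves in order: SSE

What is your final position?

Start: (x=0, y=2)
  S (south): (x=0, y=2) -> (x=0, y=3)
  S (south): (x=0, y=3) -> (x=0, y=4)
  E (east): (x=0, y=4) -> (x=1, y=4)
Final: (x=1, y=4)

Answer: Final position: (x=1, y=4)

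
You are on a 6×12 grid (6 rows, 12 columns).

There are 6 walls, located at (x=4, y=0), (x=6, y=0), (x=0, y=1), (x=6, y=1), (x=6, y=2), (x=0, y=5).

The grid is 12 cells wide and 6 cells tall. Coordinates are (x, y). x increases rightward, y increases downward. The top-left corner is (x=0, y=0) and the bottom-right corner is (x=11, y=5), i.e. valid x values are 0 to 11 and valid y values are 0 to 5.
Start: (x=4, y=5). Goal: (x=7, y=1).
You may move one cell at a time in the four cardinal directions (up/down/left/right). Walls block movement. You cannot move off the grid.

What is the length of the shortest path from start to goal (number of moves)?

Answer: Shortest path length: 7

Derivation:
BFS from (x=4, y=5) until reaching (x=7, y=1):
  Distance 0: (x=4, y=5)
  Distance 1: (x=4, y=4), (x=3, y=5), (x=5, y=5)
  Distance 2: (x=4, y=3), (x=3, y=4), (x=5, y=4), (x=2, y=5), (x=6, y=5)
  Distance 3: (x=4, y=2), (x=3, y=3), (x=5, y=3), (x=2, y=4), (x=6, y=4), (x=1, y=5), (x=7, y=5)
  Distance 4: (x=4, y=1), (x=3, y=2), (x=5, y=2), (x=2, y=3), (x=6, y=3), (x=1, y=4), (x=7, y=4), (x=8, y=5)
  Distance 5: (x=3, y=1), (x=5, y=1), (x=2, y=2), (x=1, y=3), (x=7, y=3), (x=0, y=4), (x=8, y=4), (x=9, y=5)
  Distance 6: (x=3, y=0), (x=5, y=0), (x=2, y=1), (x=1, y=2), (x=7, y=2), (x=0, y=3), (x=8, y=3), (x=9, y=4), (x=10, y=5)
  Distance 7: (x=2, y=0), (x=1, y=1), (x=7, y=1), (x=0, y=2), (x=8, y=2), (x=9, y=3), (x=10, y=4), (x=11, y=5)  <- goal reached here
One shortest path (7 moves): (x=4, y=5) -> (x=5, y=5) -> (x=6, y=5) -> (x=7, y=5) -> (x=7, y=4) -> (x=7, y=3) -> (x=7, y=2) -> (x=7, y=1)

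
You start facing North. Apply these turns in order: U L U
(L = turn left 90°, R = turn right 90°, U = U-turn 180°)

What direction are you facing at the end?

Start: North
  U (U-turn (180°)) -> South
  L (left (90° counter-clockwise)) -> East
  U (U-turn (180°)) -> West
Final: West

Answer: Final heading: West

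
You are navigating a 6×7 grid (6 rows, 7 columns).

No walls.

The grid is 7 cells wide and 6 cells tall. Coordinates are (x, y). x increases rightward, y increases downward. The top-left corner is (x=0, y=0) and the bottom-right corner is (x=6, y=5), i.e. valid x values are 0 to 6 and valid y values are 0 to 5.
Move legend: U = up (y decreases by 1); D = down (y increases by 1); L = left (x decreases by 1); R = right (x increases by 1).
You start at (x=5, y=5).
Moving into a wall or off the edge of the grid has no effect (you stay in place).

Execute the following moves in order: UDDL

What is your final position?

Answer: Final position: (x=4, y=5)

Derivation:
Start: (x=5, y=5)
  U (up): (x=5, y=5) -> (x=5, y=4)
  D (down): (x=5, y=4) -> (x=5, y=5)
  D (down): blocked, stay at (x=5, y=5)
  L (left): (x=5, y=5) -> (x=4, y=5)
Final: (x=4, y=5)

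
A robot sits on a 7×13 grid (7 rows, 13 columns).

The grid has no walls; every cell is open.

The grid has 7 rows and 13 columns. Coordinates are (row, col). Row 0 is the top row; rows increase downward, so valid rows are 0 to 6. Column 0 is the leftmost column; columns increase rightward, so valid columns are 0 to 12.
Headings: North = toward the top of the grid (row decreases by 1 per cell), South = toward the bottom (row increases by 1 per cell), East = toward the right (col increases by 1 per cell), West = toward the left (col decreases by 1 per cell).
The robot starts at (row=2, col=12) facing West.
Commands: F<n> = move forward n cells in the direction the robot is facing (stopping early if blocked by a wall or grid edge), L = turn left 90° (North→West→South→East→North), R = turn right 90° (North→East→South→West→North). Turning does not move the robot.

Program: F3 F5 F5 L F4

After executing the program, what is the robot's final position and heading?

Answer: Final position: (row=6, col=0), facing South

Derivation:
Start: (row=2, col=12), facing West
  F3: move forward 3, now at (row=2, col=9)
  F5: move forward 5, now at (row=2, col=4)
  F5: move forward 4/5 (blocked), now at (row=2, col=0)
  L: turn left, now facing South
  F4: move forward 4, now at (row=6, col=0)
Final: (row=6, col=0), facing South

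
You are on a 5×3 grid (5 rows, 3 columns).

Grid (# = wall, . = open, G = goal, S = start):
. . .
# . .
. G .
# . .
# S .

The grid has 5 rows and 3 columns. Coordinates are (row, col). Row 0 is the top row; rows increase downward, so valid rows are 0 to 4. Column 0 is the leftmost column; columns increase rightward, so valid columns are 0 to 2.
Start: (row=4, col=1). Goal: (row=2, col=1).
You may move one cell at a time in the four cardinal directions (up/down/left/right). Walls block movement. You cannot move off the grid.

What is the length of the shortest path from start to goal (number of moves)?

Answer: Shortest path length: 2

Derivation:
BFS from (row=4, col=1) until reaching (row=2, col=1):
  Distance 0: (row=4, col=1)
  Distance 1: (row=3, col=1), (row=4, col=2)
  Distance 2: (row=2, col=1), (row=3, col=2)  <- goal reached here
One shortest path (2 moves): (row=4, col=1) -> (row=3, col=1) -> (row=2, col=1)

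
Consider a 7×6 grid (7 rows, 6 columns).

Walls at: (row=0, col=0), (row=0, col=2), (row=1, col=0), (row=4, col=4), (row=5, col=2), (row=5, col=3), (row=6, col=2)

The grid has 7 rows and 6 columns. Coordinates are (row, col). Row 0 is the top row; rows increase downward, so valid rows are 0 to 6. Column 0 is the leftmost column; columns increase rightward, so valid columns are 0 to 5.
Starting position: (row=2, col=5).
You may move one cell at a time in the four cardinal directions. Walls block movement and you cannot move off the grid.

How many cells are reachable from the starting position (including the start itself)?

BFS flood-fill from (row=2, col=5):
  Distance 0: (row=2, col=5)
  Distance 1: (row=1, col=5), (row=2, col=4), (row=3, col=5)
  Distance 2: (row=0, col=5), (row=1, col=4), (row=2, col=3), (row=3, col=4), (row=4, col=5)
  Distance 3: (row=0, col=4), (row=1, col=3), (row=2, col=2), (row=3, col=3), (row=5, col=5)
  Distance 4: (row=0, col=3), (row=1, col=2), (row=2, col=1), (row=3, col=2), (row=4, col=3), (row=5, col=4), (row=6, col=5)
  Distance 5: (row=1, col=1), (row=2, col=0), (row=3, col=1), (row=4, col=2), (row=6, col=4)
  Distance 6: (row=0, col=1), (row=3, col=0), (row=4, col=1), (row=6, col=3)
  Distance 7: (row=4, col=0), (row=5, col=1)
  Distance 8: (row=5, col=0), (row=6, col=1)
  Distance 9: (row=6, col=0)
Total reachable: 35 (grid has 35 open cells total)

Answer: Reachable cells: 35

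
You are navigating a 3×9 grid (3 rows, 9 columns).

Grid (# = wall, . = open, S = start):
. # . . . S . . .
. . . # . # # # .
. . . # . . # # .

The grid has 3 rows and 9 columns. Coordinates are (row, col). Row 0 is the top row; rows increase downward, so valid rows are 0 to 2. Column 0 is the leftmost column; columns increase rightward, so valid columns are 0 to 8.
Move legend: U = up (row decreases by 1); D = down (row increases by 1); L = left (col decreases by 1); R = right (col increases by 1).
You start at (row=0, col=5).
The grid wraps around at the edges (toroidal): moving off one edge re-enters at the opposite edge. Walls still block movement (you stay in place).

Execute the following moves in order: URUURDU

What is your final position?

Answer: Final position: (row=2, col=5)

Derivation:
Start: (row=0, col=5)
  U (up): (row=0, col=5) -> (row=2, col=5)
  R (right): blocked, stay at (row=2, col=5)
  U (up): blocked, stay at (row=2, col=5)
  U (up): blocked, stay at (row=2, col=5)
  R (right): blocked, stay at (row=2, col=5)
  D (down): (row=2, col=5) -> (row=0, col=5)
  U (up): (row=0, col=5) -> (row=2, col=5)
Final: (row=2, col=5)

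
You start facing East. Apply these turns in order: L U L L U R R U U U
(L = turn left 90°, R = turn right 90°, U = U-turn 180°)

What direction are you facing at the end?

Start: East
  L (left (90° counter-clockwise)) -> North
  U (U-turn (180°)) -> South
  L (left (90° counter-clockwise)) -> East
  L (left (90° counter-clockwise)) -> North
  U (U-turn (180°)) -> South
  R (right (90° clockwise)) -> West
  R (right (90° clockwise)) -> North
  U (U-turn (180°)) -> South
  U (U-turn (180°)) -> North
  U (U-turn (180°)) -> South
Final: South

Answer: Final heading: South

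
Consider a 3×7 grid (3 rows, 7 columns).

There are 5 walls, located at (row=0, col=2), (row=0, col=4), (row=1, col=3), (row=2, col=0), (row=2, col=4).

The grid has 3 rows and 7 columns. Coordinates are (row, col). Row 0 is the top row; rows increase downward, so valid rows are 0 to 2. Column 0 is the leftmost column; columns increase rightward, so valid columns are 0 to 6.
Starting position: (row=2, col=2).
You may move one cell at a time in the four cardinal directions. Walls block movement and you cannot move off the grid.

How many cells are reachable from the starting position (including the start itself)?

Answer: Reachable cells: 8

Derivation:
BFS flood-fill from (row=2, col=2):
  Distance 0: (row=2, col=2)
  Distance 1: (row=1, col=2), (row=2, col=1), (row=2, col=3)
  Distance 2: (row=1, col=1)
  Distance 3: (row=0, col=1), (row=1, col=0)
  Distance 4: (row=0, col=0)
Total reachable: 8 (grid has 16 open cells total)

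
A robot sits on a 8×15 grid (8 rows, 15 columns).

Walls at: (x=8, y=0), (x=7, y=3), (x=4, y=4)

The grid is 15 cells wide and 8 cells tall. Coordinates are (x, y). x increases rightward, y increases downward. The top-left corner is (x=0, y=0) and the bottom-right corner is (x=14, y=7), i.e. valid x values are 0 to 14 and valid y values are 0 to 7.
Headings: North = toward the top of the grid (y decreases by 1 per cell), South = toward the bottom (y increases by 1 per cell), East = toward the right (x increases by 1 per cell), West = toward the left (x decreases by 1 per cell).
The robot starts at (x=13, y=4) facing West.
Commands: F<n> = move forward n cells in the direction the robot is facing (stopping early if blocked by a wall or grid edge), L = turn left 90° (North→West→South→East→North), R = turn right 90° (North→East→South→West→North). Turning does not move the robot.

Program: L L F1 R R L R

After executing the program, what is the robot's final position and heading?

Start: (x=13, y=4), facing West
  L: turn left, now facing South
  L: turn left, now facing East
  F1: move forward 1, now at (x=14, y=4)
  R: turn right, now facing South
  R: turn right, now facing West
  L: turn left, now facing South
  R: turn right, now facing West
Final: (x=14, y=4), facing West

Answer: Final position: (x=14, y=4), facing West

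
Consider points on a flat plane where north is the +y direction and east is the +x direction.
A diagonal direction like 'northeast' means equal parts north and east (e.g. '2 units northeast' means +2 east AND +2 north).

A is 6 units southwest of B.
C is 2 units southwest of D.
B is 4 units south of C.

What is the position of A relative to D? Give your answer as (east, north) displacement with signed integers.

Place D at the origin (east=0, north=0).
  C is 2 units southwest of D: delta (east=-2, north=-2); C at (east=-2, north=-2).
  B is 4 units south of C: delta (east=+0, north=-4); B at (east=-2, north=-6).
  A is 6 units southwest of B: delta (east=-6, north=-6); A at (east=-8, north=-12).
Therefore A relative to D: (east=-8, north=-12).

Answer: A is at (east=-8, north=-12) relative to D.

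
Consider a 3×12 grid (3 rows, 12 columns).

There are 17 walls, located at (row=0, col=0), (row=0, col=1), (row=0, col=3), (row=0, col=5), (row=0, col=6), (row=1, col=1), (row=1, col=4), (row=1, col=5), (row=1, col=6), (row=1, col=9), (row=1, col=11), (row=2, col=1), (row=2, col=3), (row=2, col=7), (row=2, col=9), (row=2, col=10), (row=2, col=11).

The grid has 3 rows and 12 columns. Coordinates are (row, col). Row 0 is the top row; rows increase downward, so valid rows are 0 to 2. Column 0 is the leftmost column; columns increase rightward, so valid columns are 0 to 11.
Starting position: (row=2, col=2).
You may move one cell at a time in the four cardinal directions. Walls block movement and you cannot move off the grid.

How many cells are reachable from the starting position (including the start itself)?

Answer: Reachable cells: 4

Derivation:
BFS flood-fill from (row=2, col=2):
  Distance 0: (row=2, col=2)
  Distance 1: (row=1, col=2)
  Distance 2: (row=0, col=2), (row=1, col=3)
Total reachable: 4 (grid has 19 open cells total)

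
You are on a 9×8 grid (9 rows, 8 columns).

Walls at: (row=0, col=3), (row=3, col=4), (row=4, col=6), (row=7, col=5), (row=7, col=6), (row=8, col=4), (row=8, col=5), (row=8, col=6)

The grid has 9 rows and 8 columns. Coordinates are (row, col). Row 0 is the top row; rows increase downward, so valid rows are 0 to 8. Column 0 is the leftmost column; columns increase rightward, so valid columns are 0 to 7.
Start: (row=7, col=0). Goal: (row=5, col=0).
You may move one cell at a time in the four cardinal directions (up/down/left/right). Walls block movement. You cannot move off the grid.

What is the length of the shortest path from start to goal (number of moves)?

BFS from (row=7, col=0) until reaching (row=5, col=0):
  Distance 0: (row=7, col=0)
  Distance 1: (row=6, col=0), (row=7, col=1), (row=8, col=0)
  Distance 2: (row=5, col=0), (row=6, col=1), (row=7, col=2), (row=8, col=1)  <- goal reached here
One shortest path (2 moves): (row=7, col=0) -> (row=6, col=0) -> (row=5, col=0)

Answer: Shortest path length: 2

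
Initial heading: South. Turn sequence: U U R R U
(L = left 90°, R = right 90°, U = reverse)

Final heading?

Answer: Final heading: South

Derivation:
Start: South
  U (U-turn (180°)) -> North
  U (U-turn (180°)) -> South
  R (right (90° clockwise)) -> West
  R (right (90° clockwise)) -> North
  U (U-turn (180°)) -> South
Final: South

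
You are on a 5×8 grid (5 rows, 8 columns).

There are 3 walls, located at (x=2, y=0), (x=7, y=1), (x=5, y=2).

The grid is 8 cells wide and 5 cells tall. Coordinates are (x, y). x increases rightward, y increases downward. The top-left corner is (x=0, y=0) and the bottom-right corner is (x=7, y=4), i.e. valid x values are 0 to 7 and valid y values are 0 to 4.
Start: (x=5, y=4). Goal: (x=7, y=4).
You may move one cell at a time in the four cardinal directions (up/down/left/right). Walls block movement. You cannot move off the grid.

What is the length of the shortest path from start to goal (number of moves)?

Answer: Shortest path length: 2

Derivation:
BFS from (x=5, y=4) until reaching (x=7, y=4):
  Distance 0: (x=5, y=4)
  Distance 1: (x=5, y=3), (x=4, y=4), (x=6, y=4)
  Distance 2: (x=4, y=3), (x=6, y=3), (x=3, y=4), (x=7, y=4)  <- goal reached here
One shortest path (2 moves): (x=5, y=4) -> (x=6, y=4) -> (x=7, y=4)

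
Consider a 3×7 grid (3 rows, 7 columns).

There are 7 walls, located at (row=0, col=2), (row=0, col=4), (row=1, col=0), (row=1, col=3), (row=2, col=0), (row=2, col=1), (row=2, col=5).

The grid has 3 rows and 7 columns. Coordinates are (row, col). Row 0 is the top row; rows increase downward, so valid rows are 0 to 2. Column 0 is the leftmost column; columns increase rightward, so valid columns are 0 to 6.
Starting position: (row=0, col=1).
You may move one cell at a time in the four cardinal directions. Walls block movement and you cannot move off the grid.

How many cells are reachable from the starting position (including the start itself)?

BFS flood-fill from (row=0, col=1):
  Distance 0: (row=0, col=1)
  Distance 1: (row=0, col=0), (row=1, col=1)
  Distance 2: (row=1, col=2)
  Distance 3: (row=2, col=2)
  Distance 4: (row=2, col=3)
  Distance 5: (row=2, col=4)
  Distance 6: (row=1, col=4)
  Distance 7: (row=1, col=5)
  Distance 8: (row=0, col=5), (row=1, col=6)
  Distance 9: (row=0, col=6), (row=2, col=6)
Total reachable: 13 (grid has 14 open cells total)

Answer: Reachable cells: 13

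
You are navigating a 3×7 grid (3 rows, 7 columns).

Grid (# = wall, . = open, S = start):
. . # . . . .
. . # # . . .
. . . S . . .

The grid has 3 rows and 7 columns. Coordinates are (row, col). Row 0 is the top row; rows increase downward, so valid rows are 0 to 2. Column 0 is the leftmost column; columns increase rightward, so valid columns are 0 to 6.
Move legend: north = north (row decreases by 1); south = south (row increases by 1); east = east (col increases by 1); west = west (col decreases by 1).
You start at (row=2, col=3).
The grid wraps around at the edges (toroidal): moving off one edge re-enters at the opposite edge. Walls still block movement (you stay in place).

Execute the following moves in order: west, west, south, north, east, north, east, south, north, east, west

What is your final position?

Start: (row=2, col=3)
  west (west): (row=2, col=3) -> (row=2, col=2)
  west (west): (row=2, col=2) -> (row=2, col=1)
  south (south): (row=2, col=1) -> (row=0, col=1)
  north (north): (row=0, col=1) -> (row=2, col=1)
  east (east): (row=2, col=1) -> (row=2, col=2)
  north (north): blocked, stay at (row=2, col=2)
  east (east): (row=2, col=2) -> (row=2, col=3)
  south (south): (row=2, col=3) -> (row=0, col=3)
  north (north): (row=0, col=3) -> (row=2, col=3)
  east (east): (row=2, col=3) -> (row=2, col=4)
  west (west): (row=2, col=4) -> (row=2, col=3)
Final: (row=2, col=3)

Answer: Final position: (row=2, col=3)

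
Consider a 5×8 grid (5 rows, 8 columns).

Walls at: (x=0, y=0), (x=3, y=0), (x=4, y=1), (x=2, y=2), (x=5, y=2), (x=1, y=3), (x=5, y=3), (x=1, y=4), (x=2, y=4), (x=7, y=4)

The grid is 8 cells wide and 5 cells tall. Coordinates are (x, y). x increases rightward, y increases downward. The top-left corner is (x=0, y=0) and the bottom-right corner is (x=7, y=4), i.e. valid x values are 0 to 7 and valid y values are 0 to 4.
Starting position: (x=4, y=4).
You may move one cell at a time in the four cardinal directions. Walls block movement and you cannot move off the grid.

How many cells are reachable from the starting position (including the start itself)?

Answer: Reachable cells: 30

Derivation:
BFS flood-fill from (x=4, y=4):
  Distance 0: (x=4, y=4)
  Distance 1: (x=4, y=3), (x=3, y=4), (x=5, y=4)
  Distance 2: (x=4, y=2), (x=3, y=3), (x=6, y=4)
  Distance 3: (x=3, y=2), (x=2, y=3), (x=6, y=3)
  Distance 4: (x=3, y=1), (x=6, y=2), (x=7, y=3)
  Distance 5: (x=2, y=1), (x=6, y=1), (x=7, y=2)
  Distance 6: (x=2, y=0), (x=6, y=0), (x=1, y=1), (x=5, y=1), (x=7, y=1)
  Distance 7: (x=1, y=0), (x=5, y=0), (x=7, y=0), (x=0, y=1), (x=1, y=2)
  Distance 8: (x=4, y=0), (x=0, y=2)
  Distance 9: (x=0, y=3)
  Distance 10: (x=0, y=4)
Total reachable: 30 (grid has 30 open cells total)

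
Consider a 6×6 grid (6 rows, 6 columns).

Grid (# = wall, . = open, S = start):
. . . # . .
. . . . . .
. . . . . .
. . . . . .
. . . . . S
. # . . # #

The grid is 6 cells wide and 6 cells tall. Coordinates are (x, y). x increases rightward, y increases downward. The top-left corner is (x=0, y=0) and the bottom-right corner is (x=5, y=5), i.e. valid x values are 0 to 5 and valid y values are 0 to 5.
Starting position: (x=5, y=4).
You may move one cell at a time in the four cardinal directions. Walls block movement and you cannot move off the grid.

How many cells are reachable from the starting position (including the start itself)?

BFS flood-fill from (x=5, y=4):
  Distance 0: (x=5, y=4)
  Distance 1: (x=5, y=3), (x=4, y=4)
  Distance 2: (x=5, y=2), (x=4, y=3), (x=3, y=4)
  Distance 3: (x=5, y=1), (x=4, y=2), (x=3, y=3), (x=2, y=4), (x=3, y=5)
  Distance 4: (x=5, y=0), (x=4, y=1), (x=3, y=2), (x=2, y=3), (x=1, y=4), (x=2, y=5)
  Distance 5: (x=4, y=0), (x=3, y=1), (x=2, y=2), (x=1, y=3), (x=0, y=4)
  Distance 6: (x=2, y=1), (x=1, y=2), (x=0, y=3), (x=0, y=5)
  Distance 7: (x=2, y=0), (x=1, y=1), (x=0, y=2)
  Distance 8: (x=1, y=0), (x=0, y=1)
  Distance 9: (x=0, y=0)
Total reachable: 32 (grid has 32 open cells total)

Answer: Reachable cells: 32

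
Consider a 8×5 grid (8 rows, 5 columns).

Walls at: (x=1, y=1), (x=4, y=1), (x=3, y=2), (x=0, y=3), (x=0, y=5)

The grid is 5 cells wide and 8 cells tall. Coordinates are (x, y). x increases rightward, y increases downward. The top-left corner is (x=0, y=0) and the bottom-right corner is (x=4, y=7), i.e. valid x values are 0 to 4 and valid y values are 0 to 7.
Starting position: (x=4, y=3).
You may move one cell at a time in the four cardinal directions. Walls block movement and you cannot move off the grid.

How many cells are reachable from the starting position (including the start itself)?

BFS flood-fill from (x=4, y=3):
  Distance 0: (x=4, y=3)
  Distance 1: (x=4, y=2), (x=3, y=3), (x=4, y=4)
  Distance 2: (x=2, y=3), (x=3, y=4), (x=4, y=5)
  Distance 3: (x=2, y=2), (x=1, y=3), (x=2, y=4), (x=3, y=5), (x=4, y=6)
  Distance 4: (x=2, y=1), (x=1, y=2), (x=1, y=4), (x=2, y=5), (x=3, y=6), (x=4, y=7)
  Distance 5: (x=2, y=0), (x=3, y=1), (x=0, y=2), (x=0, y=4), (x=1, y=5), (x=2, y=6), (x=3, y=7)
  Distance 6: (x=1, y=0), (x=3, y=0), (x=0, y=1), (x=1, y=6), (x=2, y=7)
  Distance 7: (x=0, y=0), (x=4, y=0), (x=0, y=6), (x=1, y=7)
  Distance 8: (x=0, y=7)
Total reachable: 35 (grid has 35 open cells total)

Answer: Reachable cells: 35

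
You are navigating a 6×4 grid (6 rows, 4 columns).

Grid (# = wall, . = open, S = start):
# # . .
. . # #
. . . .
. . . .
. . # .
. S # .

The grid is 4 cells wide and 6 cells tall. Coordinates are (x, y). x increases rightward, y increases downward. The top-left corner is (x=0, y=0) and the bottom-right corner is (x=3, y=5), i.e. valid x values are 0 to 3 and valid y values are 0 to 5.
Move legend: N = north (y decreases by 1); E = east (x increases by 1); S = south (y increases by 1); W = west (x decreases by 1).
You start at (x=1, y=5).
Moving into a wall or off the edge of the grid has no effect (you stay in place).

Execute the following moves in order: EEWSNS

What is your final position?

Answer: Final position: (x=0, y=5)

Derivation:
Start: (x=1, y=5)
  E (east): blocked, stay at (x=1, y=5)
  E (east): blocked, stay at (x=1, y=5)
  W (west): (x=1, y=5) -> (x=0, y=5)
  S (south): blocked, stay at (x=0, y=5)
  N (north): (x=0, y=5) -> (x=0, y=4)
  S (south): (x=0, y=4) -> (x=0, y=5)
Final: (x=0, y=5)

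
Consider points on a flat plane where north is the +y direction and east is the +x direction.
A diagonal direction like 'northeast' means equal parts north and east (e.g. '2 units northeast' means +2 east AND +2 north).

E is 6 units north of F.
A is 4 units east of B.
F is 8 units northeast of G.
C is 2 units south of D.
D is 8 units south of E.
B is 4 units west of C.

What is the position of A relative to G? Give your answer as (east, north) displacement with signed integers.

Place G at the origin (east=0, north=0).
  F is 8 units northeast of G: delta (east=+8, north=+8); F at (east=8, north=8).
  E is 6 units north of F: delta (east=+0, north=+6); E at (east=8, north=14).
  D is 8 units south of E: delta (east=+0, north=-8); D at (east=8, north=6).
  C is 2 units south of D: delta (east=+0, north=-2); C at (east=8, north=4).
  B is 4 units west of C: delta (east=-4, north=+0); B at (east=4, north=4).
  A is 4 units east of B: delta (east=+4, north=+0); A at (east=8, north=4).
Therefore A relative to G: (east=8, north=4).

Answer: A is at (east=8, north=4) relative to G.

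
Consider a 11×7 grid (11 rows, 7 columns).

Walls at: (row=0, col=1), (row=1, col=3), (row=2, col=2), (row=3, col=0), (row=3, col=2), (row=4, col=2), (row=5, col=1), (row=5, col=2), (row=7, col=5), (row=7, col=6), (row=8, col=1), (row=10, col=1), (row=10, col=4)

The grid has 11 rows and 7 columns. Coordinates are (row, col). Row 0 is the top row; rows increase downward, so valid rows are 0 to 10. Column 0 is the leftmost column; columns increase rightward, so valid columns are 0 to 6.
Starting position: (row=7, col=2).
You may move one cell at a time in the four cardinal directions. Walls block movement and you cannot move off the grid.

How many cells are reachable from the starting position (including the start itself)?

Answer: Reachable cells: 64

Derivation:
BFS flood-fill from (row=7, col=2):
  Distance 0: (row=7, col=2)
  Distance 1: (row=6, col=2), (row=7, col=1), (row=7, col=3), (row=8, col=2)
  Distance 2: (row=6, col=1), (row=6, col=3), (row=7, col=0), (row=7, col=4), (row=8, col=3), (row=9, col=2)
  Distance 3: (row=5, col=3), (row=6, col=0), (row=6, col=4), (row=8, col=0), (row=8, col=4), (row=9, col=1), (row=9, col=3), (row=10, col=2)
  Distance 4: (row=4, col=3), (row=5, col=0), (row=5, col=4), (row=6, col=5), (row=8, col=5), (row=9, col=0), (row=9, col=4), (row=10, col=3)
  Distance 5: (row=3, col=3), (row=4, col=0), (row=4, col=4), (row=5, col=5), (row=6, col=6), (row=8, col=6), (row=9, col=5), (row=10, col=0)
  Distance 6: (row=2, col=3), (row=3, col=4), (row=4, col=1), (row=4, col=5), (row=5, col=6), (row=9, col=6), (row=10, col=5)
  Distance 7: (row=2, col=4), (row=3, col=1), (row=3, col=5), (row=4, col=6), (row=10, col=6)
  Distance 8: (row=1, col=4), (row=2, col=1), (row=2, col=5), (row=3, col=6)
  Distance 9: (row=0, col=4), (row=1, col=1), (row=1, col=5), (row=2, col=0), (row=2, col=6)
  Distance 10: (row=0, col=3), (row=0, col=5), (row=1, col=0), (row=1, col=2), (row=1, col=6)
  Distance 11: (row=0, col=0), (row=0, col=2), (row=0, col=6)
Total reachable: 64 (grid has 64 open cells total)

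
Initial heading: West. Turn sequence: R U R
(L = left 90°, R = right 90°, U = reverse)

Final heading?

Answer: Final heading: West

Derivation:
Start: West
  R (right (90° clockwise)) -> North
  U (U-turn (180°)) -> South
  R (right (90° clockwise)) -> West
Final: West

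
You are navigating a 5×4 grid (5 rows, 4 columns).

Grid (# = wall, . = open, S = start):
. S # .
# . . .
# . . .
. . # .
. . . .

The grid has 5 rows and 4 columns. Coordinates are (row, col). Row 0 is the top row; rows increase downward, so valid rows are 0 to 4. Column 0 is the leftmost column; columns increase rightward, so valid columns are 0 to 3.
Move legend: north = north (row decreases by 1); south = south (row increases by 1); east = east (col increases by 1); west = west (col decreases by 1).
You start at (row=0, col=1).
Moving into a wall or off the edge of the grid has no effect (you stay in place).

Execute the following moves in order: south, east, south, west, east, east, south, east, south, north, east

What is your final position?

Answer: Final position: (row=3, col=3)

Derivation:
Start: (row=0, col=1)
  south (south): (row=0, col=1) -> (row=1, col=1)
  east (east): (row=1, col=1) -> (row=1, col=2)
  south (south): (row=1, col=2) -> (row=2, col=2)
  west (west): (row=2, col=2) -> (row=2, col=1)
  east (east): (row=2, col=1) -> (row=2, col=2)
  east (east): (row=2, col=2) -> (row=2, col=3)
  south (south): (row=2, col=3) -> (row=3, col=3)
  east (east): blocked, stay at (row=3, col=3)
  south (south): (row=3, col=3) -> (row=4, col=3)
  north (north): (row=4, col=3) -> (row=3, col=3)
  east (east): blocked, stay at (row=3, col=3)
Final: (row=3, col=3)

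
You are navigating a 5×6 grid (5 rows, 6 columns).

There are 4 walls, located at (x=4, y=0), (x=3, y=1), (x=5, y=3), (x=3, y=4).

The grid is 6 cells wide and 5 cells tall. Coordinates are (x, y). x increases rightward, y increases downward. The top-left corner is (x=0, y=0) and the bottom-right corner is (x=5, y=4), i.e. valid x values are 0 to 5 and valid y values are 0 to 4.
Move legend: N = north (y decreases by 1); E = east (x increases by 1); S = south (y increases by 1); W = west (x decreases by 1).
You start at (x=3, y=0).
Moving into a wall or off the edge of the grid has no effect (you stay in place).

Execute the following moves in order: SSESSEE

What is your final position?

Answer: Final position: (x=3, y=0)

Derivation:
Start: (x=3, y=0)
  S (south): blocked, stay at (x=3, y=0)
  S (south): blocked, stay at (x=3, y=0)
  E (east): blocked, stay at (x=3, y=0)
  S (south): blocked, stay at (x=3, y=0)
  S (south): blocked, stay at (x=3, y=0)
  E (east): blocked, stay at (x=3, y=0)
  E (east): blocked, stay at (x=3, y=0)
Final: (x=3, y=0)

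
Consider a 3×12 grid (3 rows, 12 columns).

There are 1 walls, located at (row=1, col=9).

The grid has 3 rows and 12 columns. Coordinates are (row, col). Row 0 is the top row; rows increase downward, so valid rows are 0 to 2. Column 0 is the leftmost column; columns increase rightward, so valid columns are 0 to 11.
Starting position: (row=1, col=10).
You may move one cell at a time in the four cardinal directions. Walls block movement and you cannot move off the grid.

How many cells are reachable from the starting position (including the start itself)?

BFS flood-fill from (row=1, col=10):
  Distance 0: (row=1, col=10)
  Distance 1: (row=0, col=10), (row=1, col=11), (row=2, col=10)
  Distance 2: (row=0, col=9), (row=0, col=11), (row=2, col=9), (row=2, col=11)
  Distance 3: (row=0, col=8), (row=2, col=8)
  Distance 4: (row=0, col=7), (row=1, col=8), (row=2, col=7)
  Distance 5: (row=0, col=6), (row=1, col=7), (row=2, col=6)
  Distance 6: (row=0, col=5), (row=1, col=6), (row=2, col=5)
  Distance 7: (row=0, col=4), (row=1, col=5), (row=2, col=4)
  Distance 8: (row=0, col=3), (row=1, col=4), (row=2, col=3)
  Distance 9: (row=0, col=2), (row=1, col=3), (row=2, col=2)
  Distance 10: (row=0, col=1), (row=1, col=2), (row=2, col=1)
  Distance 11: (row=0, col=0), (row=1, col=1), (row=2, col=0)
  Distance 12: (row=1, col=0)
Total reachable: 35 (grid has 35 open cells total)

Answer: Reachable cells: 35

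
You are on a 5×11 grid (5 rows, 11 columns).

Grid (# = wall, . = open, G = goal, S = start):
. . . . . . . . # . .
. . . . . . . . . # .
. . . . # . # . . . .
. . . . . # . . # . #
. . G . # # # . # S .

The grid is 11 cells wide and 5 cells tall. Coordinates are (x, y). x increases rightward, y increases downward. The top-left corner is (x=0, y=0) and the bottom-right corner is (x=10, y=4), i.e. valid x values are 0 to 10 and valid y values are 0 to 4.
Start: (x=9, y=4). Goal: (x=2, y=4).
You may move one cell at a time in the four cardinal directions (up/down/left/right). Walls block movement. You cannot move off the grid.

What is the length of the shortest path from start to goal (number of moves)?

BFS from (x=9, y=4) until reaching (x=2, y=4):
  Distance 0: (x=9, y=4)
  Distance 1: (x=9, y=3), (x=10, y=4)
  Distance 2: (x=9, y=2)
  Distance 3: (x=8, y=2), (x=10, y=2)
  Distance 4: (x=8, y=1), (x=10, y=1), (x=7, y=2)
  Distance 5: (x=10, y=0), (x=7, y=1), (x=7, y=3)
  Distance 6: (x=7, y=0), (x=9, y=0), (x=6, y=1), (x=6, y=3), (x=7, y=4)
  Distance 7: (x=6, y=0), (x=5, y=1)
  Distance 8: (x=5, y=0), (x=4, y=1), (x=5, y=2)
  Distance 9: (x=4, y=0), (x=3, y=1)
  Distance 10: (x=3, y=0), (x=2, y=1), (x=3, y=2)
  Distance 11: (x=2, y=0), (x=1, y=1), (x=2, y=2), (x=3, y=3)
  Distance 12: (x=1, y=0), (x=0, y=1), (x=1, y=2), (x=2, y=3), (x=4, y=3), (x=3, y=4)
  Distance 13: (x=0, y=0), (x=0, y=2), (x=1, y=3), (x=2, y=4)  <- goal reached here
One shortest path (13 moves): (x=9, y=4) -> (x=9, y=3) -> (x=9, y=2) -> (x=8, y=2) -> (x=7, y=2) -> (x=7, y=1) -> (x=6, y=1) -> (x=5, y=1) -> (x=4, y=1) -> (x=3, y=1) -> (x=2, y=1) -> (x=2, y=2) -> (x=2, y=3) -> (x=2, y=4)

Answer: Shortest path length: 13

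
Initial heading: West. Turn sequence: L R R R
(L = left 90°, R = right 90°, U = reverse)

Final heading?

Answer: Final heading: East

Derivation:
Start: West
  L (left (90° counter-clockwise)) -> South
  R (right (90° clockwise)) -> West
  R (right (90° clockwise)) -> North
  R (right (90° clockwise)) -> East
Final: East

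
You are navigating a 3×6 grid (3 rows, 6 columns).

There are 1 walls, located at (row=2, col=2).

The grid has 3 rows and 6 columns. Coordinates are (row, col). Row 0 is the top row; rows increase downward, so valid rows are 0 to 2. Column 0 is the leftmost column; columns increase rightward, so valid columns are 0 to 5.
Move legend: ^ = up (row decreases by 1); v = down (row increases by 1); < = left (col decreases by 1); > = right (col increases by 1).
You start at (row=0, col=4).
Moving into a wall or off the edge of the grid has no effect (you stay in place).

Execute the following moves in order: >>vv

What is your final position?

Answer: Final position: (row=2, col=5)

Derivation:
Start: (row=0, col=4)
  > (right): (row=0, col=4) -> (row=0, col=5)
  > (right): blocked, stay at (row=0, col=5)
  v (down): (row=0, col=5) -> (row=1, col=5)
  v (down): (row=1, col=5) -> (row=2, col=5)
Final: (row=2, col=5)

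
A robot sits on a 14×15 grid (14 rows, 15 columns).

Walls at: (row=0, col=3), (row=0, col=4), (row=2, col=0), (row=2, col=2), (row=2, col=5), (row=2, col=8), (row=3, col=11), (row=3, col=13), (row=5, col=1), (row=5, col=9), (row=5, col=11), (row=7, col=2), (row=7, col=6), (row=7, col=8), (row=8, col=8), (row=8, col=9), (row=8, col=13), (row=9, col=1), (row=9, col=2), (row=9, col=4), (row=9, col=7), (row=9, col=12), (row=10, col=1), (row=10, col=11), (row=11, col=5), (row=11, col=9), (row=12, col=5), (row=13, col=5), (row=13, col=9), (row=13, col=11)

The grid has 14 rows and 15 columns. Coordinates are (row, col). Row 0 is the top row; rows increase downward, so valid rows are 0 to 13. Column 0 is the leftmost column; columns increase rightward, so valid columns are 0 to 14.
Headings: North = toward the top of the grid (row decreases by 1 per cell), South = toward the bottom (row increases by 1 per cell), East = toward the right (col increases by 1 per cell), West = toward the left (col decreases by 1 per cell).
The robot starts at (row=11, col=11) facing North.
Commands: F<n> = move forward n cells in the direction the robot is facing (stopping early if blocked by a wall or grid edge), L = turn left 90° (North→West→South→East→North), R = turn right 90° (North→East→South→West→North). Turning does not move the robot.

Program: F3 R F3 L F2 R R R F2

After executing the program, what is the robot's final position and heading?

Start: (row=11, col=11), facing North
  F3: move forward 0/3 (blocked), now at (row=11, col=11)
  R: turn right, now facing East
  F3: move forward 3, now at (row=11, col=14)
  L: turn left, now facing North
  F2: move forward 2, now at (row=9, col=14)
  R: turn right, now facing East
  R: turn right, now facing South
  R: turn right, now facing West
  F2: move forward 1/2 (blocked), now at (row=9, col=13)
Final: (row=9, col=13), facing West

Answer: Final position: (row=9, col=13), facing West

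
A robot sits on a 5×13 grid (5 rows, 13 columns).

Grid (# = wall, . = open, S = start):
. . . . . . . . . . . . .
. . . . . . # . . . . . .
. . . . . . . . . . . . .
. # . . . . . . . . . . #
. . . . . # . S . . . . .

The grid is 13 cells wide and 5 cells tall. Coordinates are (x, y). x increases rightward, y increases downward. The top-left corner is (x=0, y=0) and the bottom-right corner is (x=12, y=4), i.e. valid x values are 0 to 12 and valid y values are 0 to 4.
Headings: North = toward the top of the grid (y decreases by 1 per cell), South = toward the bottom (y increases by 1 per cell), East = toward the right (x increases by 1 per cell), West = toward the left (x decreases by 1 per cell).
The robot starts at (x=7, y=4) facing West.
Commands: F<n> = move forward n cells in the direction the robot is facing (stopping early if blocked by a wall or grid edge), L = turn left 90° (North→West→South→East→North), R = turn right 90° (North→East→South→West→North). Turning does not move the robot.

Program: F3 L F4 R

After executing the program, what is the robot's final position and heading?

Start: (x=7, y=4), facing West
  F3: move forward 1/3 (blocked), now at (x=6, y=4)
  L: turn left, now facing South
  F4: move forward 0/4 (blocked), now at (x=6, y=4)
  R: turn right, now facing West
Final: (x=6, y=4), facing West

Answer: Final position: (x=6, y=4), facing West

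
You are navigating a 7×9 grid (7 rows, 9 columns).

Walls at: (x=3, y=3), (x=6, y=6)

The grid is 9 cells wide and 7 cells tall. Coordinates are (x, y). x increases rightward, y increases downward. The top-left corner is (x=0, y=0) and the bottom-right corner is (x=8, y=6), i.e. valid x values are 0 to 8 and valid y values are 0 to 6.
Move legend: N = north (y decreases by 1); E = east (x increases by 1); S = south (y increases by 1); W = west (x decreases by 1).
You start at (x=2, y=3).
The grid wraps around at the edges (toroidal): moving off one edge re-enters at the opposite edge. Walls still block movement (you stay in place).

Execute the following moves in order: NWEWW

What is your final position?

Start: (x=2, y=3)
  N (north): (x=2, y=3) -> (x=2, y=2)
  W (west): (x=2, y=2) -> (x=1, y=2)
  E (east): (x=1, y=2) -> (x=2, y=2)
  W (west): (x=2, y=2) -> (x=1, y=2)
  W (west): (x=1, y=2) -> (x=0, y=2)
Final: (x=0, y=2)

Answer: Final position: (x=0, y=2)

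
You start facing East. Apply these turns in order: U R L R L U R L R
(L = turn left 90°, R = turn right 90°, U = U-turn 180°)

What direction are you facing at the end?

Start: East
  U (U-turn (180°)) -> West
  R (right (90° clockwise)) -> North
  L (left (90° counter-clockwise)) -> West
  R (right (90° clockwise)) -> North
  L (left (90° counter-clockwise)) -> West
  U (U-turn (180°)) -> East
  R (right (90° clockwise)) -> South
  L (left (90° counter-clockwise)) -> East
  R (right (90° clockwise)) -> South
Final: South

Answer: Final heading: South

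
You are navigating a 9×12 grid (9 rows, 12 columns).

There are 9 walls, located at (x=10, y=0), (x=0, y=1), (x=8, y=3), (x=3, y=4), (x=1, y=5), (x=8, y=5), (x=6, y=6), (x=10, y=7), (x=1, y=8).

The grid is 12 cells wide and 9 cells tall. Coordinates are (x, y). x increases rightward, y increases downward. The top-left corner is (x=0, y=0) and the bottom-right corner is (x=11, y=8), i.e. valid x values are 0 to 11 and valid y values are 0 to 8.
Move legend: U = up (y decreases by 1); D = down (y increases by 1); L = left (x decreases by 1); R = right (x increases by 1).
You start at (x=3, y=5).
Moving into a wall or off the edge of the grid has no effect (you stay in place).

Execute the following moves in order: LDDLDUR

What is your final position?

Start: (x=3, y=5)
  L (left): (x=3, y=5) -> (x=2, y=5)
  D (down): (x=2, y=5) -> (x=2, y=6)
  D (down): (x=2, y=6) -> (x=2, y=7)
  L (left): (x=2, y=7) -> (x=1, y=7)
  D (down): blocked, stay at (x=1, y=7)
  U (up): (x=1, y=7) -> (x=1, y=6)
  R (right): (x=1, y=6) -> (x=2, y=6)
Final: (x=2, y=6)

Answer: Final position: (x=2, y=6)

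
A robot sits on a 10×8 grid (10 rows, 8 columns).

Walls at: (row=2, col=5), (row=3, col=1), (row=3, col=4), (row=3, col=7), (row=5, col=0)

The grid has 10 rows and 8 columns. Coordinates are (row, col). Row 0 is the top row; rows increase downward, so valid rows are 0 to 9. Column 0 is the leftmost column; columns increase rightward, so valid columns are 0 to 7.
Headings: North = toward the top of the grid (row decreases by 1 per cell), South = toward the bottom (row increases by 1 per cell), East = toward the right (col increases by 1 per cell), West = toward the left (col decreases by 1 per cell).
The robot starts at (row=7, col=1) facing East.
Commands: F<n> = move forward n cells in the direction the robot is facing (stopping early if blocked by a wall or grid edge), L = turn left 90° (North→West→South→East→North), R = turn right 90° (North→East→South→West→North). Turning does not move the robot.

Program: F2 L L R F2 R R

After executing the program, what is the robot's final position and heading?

Answer: Final position: (row=5, col=3), facing South

Derivation:
Start: (row=7, col=1), facing East
  F2: move forward 2, now at (row=7, col=3)
  L: turn left, now facing North
  L: turn left, now facing West
  R: turn right, now facing North
  F2: move forward 2, now at (row=5, col=3)
  R: turn right, now facing East
  R: turn right, now facing South
Final: (row=5, col=3), facing South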